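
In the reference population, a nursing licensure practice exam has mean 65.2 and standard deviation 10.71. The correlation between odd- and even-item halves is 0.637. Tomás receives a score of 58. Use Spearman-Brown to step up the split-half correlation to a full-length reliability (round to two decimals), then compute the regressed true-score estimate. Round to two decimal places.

59.58

Spearman-Brown: ρ = 2r/(1 + r) = 2(0.637)/(1 + 0.637) = 1.2740/1.637 = 0.7783 → 0.78
Regress the observed score toward the mean by the unreliability: T̂ = 0.78·58 + 0.22·65.2 = 45.24 + 14.344 = 59.584.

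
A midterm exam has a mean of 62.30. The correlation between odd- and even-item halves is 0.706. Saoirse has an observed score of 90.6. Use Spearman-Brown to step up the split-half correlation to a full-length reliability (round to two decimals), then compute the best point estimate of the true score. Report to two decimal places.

Spearman-Brown: ρ = 2r/(1 + r) = 2(0.706)/(1 + 0.706) = 1.4120/1.706 = 0.8277 → 0.83
T̂ = 0.83(90.6) + 0.17(62.30) = 75.198 + 10.5910 = 85.789 → 85.79

85.79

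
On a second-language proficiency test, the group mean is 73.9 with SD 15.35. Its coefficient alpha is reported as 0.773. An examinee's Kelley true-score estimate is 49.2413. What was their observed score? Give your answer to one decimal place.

T̂ = ρX + (1 − ρ)μ  ⇒  X = (T̂ − (1 − ρ)μ) / ρ
X = (49.2413 − 0.227 × 73.9) / 0.773 = (49.2413 − 16.7753) / 0.773 = 32.4660 / 0.773 = 42.000

42.0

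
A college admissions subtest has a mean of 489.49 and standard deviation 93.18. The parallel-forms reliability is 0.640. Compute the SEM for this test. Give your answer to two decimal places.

55.91

SEM = SD · √(1 − ρ) = 93.18 × √0.360 = 93.18 × 0.6000 = 55.908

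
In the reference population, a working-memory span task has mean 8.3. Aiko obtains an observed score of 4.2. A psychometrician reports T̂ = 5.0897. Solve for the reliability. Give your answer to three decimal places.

T̂ = ρX + (1 − ρ)μ  ⇒  T̂ − μ = ρ(X − μ)
ρ = (T̂ − μ)/(X − μ) = (5.0897 − 8.3) / (4.2 − 8.3) = -3.2103 / -4.1 = 0.78300

0.783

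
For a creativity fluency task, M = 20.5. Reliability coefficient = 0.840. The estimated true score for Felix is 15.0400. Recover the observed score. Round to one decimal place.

14.0

T̂ = ρX + (1 − ρ)μ  ⇒  X = (T̂ − (1 − ρ)μ) / ρ
X = (15.0400 − 0.160 × 20.5) / 0.840 = (15.0400 − 3.2800) / 0.840 = 11.7600 / 0.840 = 14.000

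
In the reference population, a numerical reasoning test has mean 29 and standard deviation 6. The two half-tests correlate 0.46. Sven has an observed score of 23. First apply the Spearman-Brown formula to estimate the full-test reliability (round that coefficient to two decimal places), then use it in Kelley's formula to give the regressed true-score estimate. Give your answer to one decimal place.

25.2

Spearman-Brown: ρ = 2r/(1 + r) = 2(0.46)/(1 + 0.46) = 0.920/1.46 = 0.6301 → 0.63
T̂ = 0.63(23) + 0.37(29) = 14.49 + 10.73 = 25.22 → 25.2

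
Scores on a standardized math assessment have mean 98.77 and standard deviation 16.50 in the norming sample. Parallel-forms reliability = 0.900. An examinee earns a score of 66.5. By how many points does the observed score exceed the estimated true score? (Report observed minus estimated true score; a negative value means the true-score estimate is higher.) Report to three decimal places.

-3.227

Weight the observed score by reliability and the mean by (1 − reliability): T̂ = 0.900·66.5 + 0.100·98.77 = 59.8500 + 9.87700 = 69.72700.
X − T̂ = 66.5 − 69.7270 = -3.2270 → -3.227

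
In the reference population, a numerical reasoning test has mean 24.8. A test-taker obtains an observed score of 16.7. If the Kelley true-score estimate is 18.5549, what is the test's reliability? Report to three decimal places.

0.771

T̂ = ρX + (1 − ρ)μ  ⇒  T̂ − μ = ρ(X − μ)
ρ = (T̂ − μ)/(X − μ) = (18.5549 − 24.8) / (16.7 − 24.8) = -6.2451 / -8.1 = 0.77100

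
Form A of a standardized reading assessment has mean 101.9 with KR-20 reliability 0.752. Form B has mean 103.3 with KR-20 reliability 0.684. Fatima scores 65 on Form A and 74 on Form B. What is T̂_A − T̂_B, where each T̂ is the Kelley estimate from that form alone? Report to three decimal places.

T̂_A = 0.752(65) + 0.248(101.9) = 74.15120
T̂_B = 0.684(74) + 0.316(103.3) = 83.25880
T̂_A − T̂_B = -9.10760

-9.108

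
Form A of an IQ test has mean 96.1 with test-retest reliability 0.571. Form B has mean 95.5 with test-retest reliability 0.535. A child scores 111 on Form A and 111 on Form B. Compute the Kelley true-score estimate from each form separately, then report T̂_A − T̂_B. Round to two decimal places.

T̂_A = 0.571(111) + 0.429(96.1) = 104.6079
T̂_B = 0.535(111) + 0.465(95.5) = 103.7925
T̂_A − T̂_B = 0.8154

0.82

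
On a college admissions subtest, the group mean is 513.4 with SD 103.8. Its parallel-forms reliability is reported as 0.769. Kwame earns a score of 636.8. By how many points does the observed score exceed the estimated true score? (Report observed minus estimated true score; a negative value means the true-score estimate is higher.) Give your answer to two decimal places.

28.51

T̂ = ρX + (1 − ρ)μ
  = 0.769 × 636.8 + 0.231 × 513.4
  = 489.6992 + 118.5954
  = 608.2946
  ≈ 608.295
X − T̂ = 636.8 − 608.295 = 28.505 → 28.51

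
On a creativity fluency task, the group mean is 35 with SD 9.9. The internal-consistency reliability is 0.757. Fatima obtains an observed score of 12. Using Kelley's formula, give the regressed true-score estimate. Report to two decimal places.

T̂ = ρX + (1 − ρ)μ
  = 0.757 × 12 + 0.243 × 35
  = 9.084 + 8.505
  = 17.589
  ≈ 17.59

17.59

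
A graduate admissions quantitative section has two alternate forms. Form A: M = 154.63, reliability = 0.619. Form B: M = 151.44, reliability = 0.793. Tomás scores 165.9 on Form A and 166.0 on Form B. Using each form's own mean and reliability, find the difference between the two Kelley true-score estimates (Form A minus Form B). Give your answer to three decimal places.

-1.380

T̂_A = 0.619(165.9) + 0.381(154.63) = 161.60613
T̂_B = 0.793(166.0) + 0.207(151.44) = 162.98608
T̂_A − T̂_B = -1.37995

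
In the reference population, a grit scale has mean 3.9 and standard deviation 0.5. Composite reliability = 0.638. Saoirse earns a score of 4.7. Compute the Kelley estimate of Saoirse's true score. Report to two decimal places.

Weight the observed score by reliability and the mean by (1 − reliability): T̂ = 0.638·4.7 + 0.362·3.9 = 2.9986 + 1.4118 = 4.410.

4.41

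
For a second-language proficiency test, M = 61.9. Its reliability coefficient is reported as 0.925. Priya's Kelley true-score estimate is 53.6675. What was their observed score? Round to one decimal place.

53.0

T̂ = ρX + (1 − ρ)μ  ⇒  X = (T̂ − (1 − ρ)μ) / ρ
X = (53.6675 − 0.075 × 61.9) / 0.925 = (53.6675 − 4.6425) / 0.925 = 49.0250 / 0.925 = 53.000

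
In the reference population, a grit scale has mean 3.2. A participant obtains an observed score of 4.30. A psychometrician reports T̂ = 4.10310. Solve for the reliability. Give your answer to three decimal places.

0.821

T̂ = ρX + (1 − ρ)μ  ⇒  T̂ − μ = ρ(X − μ)
ρ = (T̂ − μ)/(X − μ) = (4.10310 − 3.2) / (4.30 − 3.2) = 0.90310 / 1.10 = 0.82100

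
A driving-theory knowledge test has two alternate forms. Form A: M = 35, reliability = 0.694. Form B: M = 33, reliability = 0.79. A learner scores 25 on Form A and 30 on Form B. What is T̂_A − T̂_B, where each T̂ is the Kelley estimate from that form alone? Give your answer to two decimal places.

T̂_A = 0.694(25) + 0.306(35) = 28.0600
T̂_B = 0.79(30) + 0.21(33) = 30.6300
T̂_A − T̂_B = -2.5700

-2.57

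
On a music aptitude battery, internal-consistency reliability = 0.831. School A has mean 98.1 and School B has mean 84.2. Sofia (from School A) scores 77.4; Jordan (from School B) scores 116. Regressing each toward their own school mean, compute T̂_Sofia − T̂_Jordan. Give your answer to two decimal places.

T̂_Sofia = 0.831(77.4) + 0.169(98.1) = 80.8983
T̂_Jordan = 0.831(116) + 0.169(84.2) = 110.6258
Difference = 80.8983 − 110.6258 = -29.7275

-29.73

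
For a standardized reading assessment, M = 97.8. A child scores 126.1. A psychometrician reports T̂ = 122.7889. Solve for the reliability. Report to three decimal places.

T̂ = ρX + (1 − ρ)μ  ⇒  T̂ − μ = ρ(X − μ)
ρ = (T̂ − μ)/(X − μ) = (122.7889 − 97.8) / (126.1 − 97.8) = 24.9889 / 28.3 = 0.88300

0.883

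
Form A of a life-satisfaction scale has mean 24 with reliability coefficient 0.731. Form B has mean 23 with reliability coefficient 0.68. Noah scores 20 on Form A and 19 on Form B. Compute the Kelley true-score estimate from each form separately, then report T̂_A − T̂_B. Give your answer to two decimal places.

T̂_A = 0.731(20) + 0.269(24) = 21.0760
T̂_B = 0.68(19) + 0.32(23) = 20.2800
T̂_A − T̂_B = 0.7960

0.80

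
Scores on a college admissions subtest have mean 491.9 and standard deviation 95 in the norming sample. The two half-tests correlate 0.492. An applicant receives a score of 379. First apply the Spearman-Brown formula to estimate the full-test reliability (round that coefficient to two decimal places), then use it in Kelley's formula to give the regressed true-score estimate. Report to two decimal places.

Spearman-Brown: ρ = 2r/(1 + r) = 2(0.492)/(1 + 0.492) = 0.9840/1.492 = 0.6595 → 0.66
T̂ = 0.66(379) + 0.34(491.9) = 250.14 + 167.246 = 417.386 → 417.39

417.39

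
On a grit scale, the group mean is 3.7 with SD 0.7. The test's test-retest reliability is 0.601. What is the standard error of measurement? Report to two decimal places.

SEM = SD · √(1 − ρ) = 0.7 × √0.399 = 0.7 × 0.6317 = 0.442

0.44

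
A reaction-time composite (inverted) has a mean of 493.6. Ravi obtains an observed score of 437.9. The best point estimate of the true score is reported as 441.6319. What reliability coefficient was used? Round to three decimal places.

T̂ = ρX + (1 − ρ)μ  ⇒  T̂ − μ = ρ(X − μ)
ρ = (T̂ − μ)/(X − μ) = (441.6319 − 493.6) / (437.9 − 493.6) = -51.9681 / -55.7 = 0.93300

0.933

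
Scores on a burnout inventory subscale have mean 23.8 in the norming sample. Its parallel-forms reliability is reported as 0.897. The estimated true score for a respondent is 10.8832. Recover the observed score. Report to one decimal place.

T̂ = ρX + (1 − ρ)μ  ⇒  X = (T̂ − (1 − ρ)μ) / ρ
X = (10.8832 − 0.103 × 23.8) / 0.897 = (10.8832 − 2.4514) / 0.897 = 8.4318 / 0.897 = 9.400

9.4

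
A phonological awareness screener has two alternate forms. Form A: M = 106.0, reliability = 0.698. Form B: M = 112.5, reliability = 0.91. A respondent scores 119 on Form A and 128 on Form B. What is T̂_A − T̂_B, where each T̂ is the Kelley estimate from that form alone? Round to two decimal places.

T̂_A = 0.698(119) + 0.302(106.0) = 115.0740
T̂_B = 0.91(128) + 0.09(112.5) = 126.6050
T̂_A − T̂_B = -11.5310

-11.53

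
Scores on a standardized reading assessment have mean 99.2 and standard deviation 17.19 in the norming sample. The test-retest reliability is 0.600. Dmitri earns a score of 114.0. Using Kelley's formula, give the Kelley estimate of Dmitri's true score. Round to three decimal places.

108.080

T̂ = 0.600(114.0) + 0.400(99.2) = 68.4000 + 39.6800 = 108.0800 → 108.080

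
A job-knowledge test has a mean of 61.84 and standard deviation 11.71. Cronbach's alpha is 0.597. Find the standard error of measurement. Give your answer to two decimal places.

SEM = SD · √(1 − ρ) = 11.71 × √0.403 = 11.71 × 0.6348 = 7.434

7.43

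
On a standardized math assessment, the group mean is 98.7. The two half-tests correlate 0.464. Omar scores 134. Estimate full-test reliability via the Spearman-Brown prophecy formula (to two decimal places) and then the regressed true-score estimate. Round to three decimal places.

120.939

Spearman-Brown: ρ = 2r/(1 + r) = 2(0.464)/(1 + 0.464) = 0.9280/1.464 = 0.6339 → 0.63
T̂ = ρX + (1 − ρ)μ
  = 0.63 × 134 + 0.37 × 98.7
  = 84.42 + 36.519
  = 120.9390
  ≈ 120.939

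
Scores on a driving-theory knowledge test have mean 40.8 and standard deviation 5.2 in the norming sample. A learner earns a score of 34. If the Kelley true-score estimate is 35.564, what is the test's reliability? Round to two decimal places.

0.77

T̂ = ρX + (1 − ρ)μ  ⇒  T̂ − μ = ρ(X − μ)
ρ = (T̂ − μ)/(X − μ) = (35.564 − 40.8) / (34 − 40.8) = -5.236 / -6.8 = 0.7700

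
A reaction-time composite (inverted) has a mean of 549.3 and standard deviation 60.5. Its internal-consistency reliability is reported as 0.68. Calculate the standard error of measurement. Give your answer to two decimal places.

34.22

SEM = SD · √(1 − ρ) = 60.5 × √0.32 = 60.5 × 0.5657 = 34.224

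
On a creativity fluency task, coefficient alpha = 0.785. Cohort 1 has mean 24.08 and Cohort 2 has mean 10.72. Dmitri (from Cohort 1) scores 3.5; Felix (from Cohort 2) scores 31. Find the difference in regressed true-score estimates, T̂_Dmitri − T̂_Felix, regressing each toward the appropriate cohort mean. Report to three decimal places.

-18.715

T̂_Dmitri = 0.785(3.5) + 0.215(24.08) = 7.92470
T̂_Felix = 0.785(31) + 0.215(10.72) = 26.63980
Difference = 7.92470 − 26.63980 = -18.71510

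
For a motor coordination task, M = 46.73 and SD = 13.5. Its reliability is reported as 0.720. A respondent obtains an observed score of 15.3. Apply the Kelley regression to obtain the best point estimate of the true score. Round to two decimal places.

24.10

T̂ = 0.720(15.3) + 0.280(46.73) = 11.0160 + 13.08440 = 24.100 → 24.10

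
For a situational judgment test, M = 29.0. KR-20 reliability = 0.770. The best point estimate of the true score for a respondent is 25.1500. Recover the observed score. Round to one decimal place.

T̂ = ρX + (1 − ρ)μ  ⇒  X = (T̂ − (1 − ρ)μ) / ρ
X = (25.1500 − 0.230 × 29.0) / 0.770 = (25.1500 − 6.6700) / 0.770 = 18.4800 / 0.770 = 24.000

24.0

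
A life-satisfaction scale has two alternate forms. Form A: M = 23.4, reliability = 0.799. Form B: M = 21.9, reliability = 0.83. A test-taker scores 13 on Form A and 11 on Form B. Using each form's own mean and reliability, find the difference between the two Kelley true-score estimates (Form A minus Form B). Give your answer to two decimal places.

T̂_A = 0.799(13) + 0.201(23.4) = 15.0904
T̂_B = 0.83(11) + 0.17(21.9) = 12.8530
T̂_A − T̂_B = 2.2374

2.24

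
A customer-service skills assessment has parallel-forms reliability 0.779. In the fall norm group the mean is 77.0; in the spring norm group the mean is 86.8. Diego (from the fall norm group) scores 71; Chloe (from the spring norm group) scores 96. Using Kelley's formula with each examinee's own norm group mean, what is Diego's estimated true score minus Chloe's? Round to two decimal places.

T̂_Diego = 0.779(71) + 0.221(77.0) = 72.3260
T̂_Chloe = 0.779(96) + 0.221(86.8) = 93.9668
Difference = 72.3260 − 93.9668 = -21.6408

-21.64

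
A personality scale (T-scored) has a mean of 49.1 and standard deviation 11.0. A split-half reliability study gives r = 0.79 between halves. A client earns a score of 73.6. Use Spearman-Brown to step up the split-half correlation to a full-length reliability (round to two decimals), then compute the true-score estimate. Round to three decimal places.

Spearman-Brown: ρ = 2r/(1 + r) = 2(0.79)/(1 + 0.79) = 1.580/1.79 = 0.8827 → 0.88
Weight the observed score by reliability and the mean by (1 − reliability): T̂ = 0.88·73.6 + 0.12·49.1 = 64.768 + 5.892 = 70.6600.

70.660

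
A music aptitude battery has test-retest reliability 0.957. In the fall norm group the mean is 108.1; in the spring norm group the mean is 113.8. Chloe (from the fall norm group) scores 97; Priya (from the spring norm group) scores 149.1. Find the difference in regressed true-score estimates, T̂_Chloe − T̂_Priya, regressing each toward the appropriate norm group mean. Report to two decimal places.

T̂_Chloe = 0.957(97) + 0.043(108.1) = 97.4773
T̂_Priya = 0.957(149.1) + 0.043(113.8) = 147.5821
Difference = 97.4773 − 147.5821 = -50.1048

-50.10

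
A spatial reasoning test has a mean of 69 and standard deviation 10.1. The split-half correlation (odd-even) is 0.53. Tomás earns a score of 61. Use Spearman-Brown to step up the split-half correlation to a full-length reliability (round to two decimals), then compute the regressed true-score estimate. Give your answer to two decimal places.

63.48

Spearman-Brown: ρ = 2r/(1 + r) = 2(0.53)/(1 + 0.53) = 1.060/1.53 = 0.6928 → 0.69
T̂ = ρX + (1 − ρ)μ
  = 0.69 × 61 + 0.31 × 69
  = 42.09 + 21.39
  = 63.480
  ≈ 63.48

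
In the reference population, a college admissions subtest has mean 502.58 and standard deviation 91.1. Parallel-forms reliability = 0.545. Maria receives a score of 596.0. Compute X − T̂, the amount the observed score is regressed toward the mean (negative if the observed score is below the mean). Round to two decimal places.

42.51

T̂ = ρX + (1 − ρ)μ
  = 0.545 × 596.0 + 0.455 × 502.58
  = 324.8200 + 228.67390
  = 553.4939
  ≈ 553.494
X − T̂ = 596.0 − 553.494 = 42.506 → 42.51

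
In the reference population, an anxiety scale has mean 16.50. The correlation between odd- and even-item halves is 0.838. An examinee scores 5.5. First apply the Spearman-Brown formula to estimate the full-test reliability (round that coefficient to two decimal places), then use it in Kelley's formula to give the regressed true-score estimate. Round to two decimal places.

6.49

Spearman-Brown: ρ = 2r/(1 + r) = 2(0.838)/(1 + 0.838) = 1.6760/1.838 = 0.9119 → 0.91
T̂ = ρX + (1 − ρ)μ
  = 0.91 × 5.5 + 0.09 × 16.50
  = 5.005 + 1.4850
  = 6.490
  ≈ 6.49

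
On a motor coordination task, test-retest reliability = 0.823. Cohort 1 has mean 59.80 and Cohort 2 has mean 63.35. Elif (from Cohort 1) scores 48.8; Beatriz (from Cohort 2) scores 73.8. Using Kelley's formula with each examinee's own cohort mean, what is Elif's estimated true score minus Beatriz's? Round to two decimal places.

T̂_Elif = 0.823(48.8) + 0.177(59.80) = 50.7470
T̂_Beatriz = 0.823(73.8) + 0.177(63.35) = 71.9504
Difference = 50.7470 − 71.9504 = -21.2034

-21.20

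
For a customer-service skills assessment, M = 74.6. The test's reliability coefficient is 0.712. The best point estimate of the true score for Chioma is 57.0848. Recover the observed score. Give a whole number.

50

T̂ = ρX + (1 − ρ)μ  ⇒  X = (T̂ − (1 − ρ)μ) / ρ
X = (57.0848 − 0.288 × 74.6) / 0.712 = (57.0848 − 21.4848) / 0.712 = 35.6000 / 0.712 = 50.00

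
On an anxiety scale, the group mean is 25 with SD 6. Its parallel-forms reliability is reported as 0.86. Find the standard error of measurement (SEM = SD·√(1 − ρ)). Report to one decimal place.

SEM = SD · √(1 − ρ) = 6 × √0.14 = 6 × 0.3742 = 2.245

2.2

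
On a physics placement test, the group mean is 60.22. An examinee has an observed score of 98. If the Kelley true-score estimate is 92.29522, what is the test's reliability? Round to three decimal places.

T̂ = ρX + (1 − ρ)μ  ⇒  T̂ − μ = ρ(X − μ)
ρ = (T̂ − μ)/(X − μ) = (92.29522 − 60.22) / (98 − 60.22) = 32.07522 / 37.78 = 0.84900

0.849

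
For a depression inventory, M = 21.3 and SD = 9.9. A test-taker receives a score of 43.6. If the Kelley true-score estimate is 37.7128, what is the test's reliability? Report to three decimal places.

T̂ = ρX + (1 − ρ)μ  ⇒  T̂ − μ = ρ(X − μ)
ρ = (T̂ − μ)/(X − μ) = (37.7128 − 21.3) / (43.6 − 21.3) = 16.4128 / 22.3 = 0.73600

0.736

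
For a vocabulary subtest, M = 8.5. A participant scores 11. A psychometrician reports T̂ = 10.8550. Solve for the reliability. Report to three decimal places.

T̂ = ρX + (1 − ρ)μ  ⇒  T̂ − μ = ρ(X − μ)
ρ = (T̂ − μ)/(X − μ) = (10.8550 − 8.5) / (11 − 8.5) = 2.3550 / 2.5 = 0.94200

0.942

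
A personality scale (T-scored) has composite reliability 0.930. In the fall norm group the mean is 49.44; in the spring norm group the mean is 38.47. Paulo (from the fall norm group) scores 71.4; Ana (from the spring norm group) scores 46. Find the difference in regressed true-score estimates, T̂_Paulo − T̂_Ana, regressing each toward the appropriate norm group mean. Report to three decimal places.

24.390

T̂_Paulo = 0.930(71.4) + 0.070(49.44) = 69.86280
T̂_Ana = 0.930(46) + 0.070(38.47) = 45.47290
Difference = 69.86280 − 45.47290 = 24.38990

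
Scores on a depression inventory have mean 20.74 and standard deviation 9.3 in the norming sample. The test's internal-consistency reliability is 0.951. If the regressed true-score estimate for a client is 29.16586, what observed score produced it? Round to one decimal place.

T̂ = ρX + (1 − ρ)μ  ⇒  X = (T̂ − (1 − ρ)μ) / ρ
X = (29.16586 − 0.049 × 20.74) / 0.951 = (29.16586 − 1.01626) / 0.951 = 28.14960 / 0.951 = 29.600

29.6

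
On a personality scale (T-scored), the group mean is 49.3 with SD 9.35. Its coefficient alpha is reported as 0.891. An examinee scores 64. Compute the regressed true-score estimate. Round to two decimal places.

T̂ = 0.891(64) + 0.109(49.3) = 57.024 + 5.3737 = 62.398 → 62.40

62.40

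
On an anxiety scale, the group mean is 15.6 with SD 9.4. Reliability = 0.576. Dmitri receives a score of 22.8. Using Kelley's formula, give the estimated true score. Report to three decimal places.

19.747

T̂ = ρX + (1 − ρ)μ
  = 0.576 × 22.8 + 0.424 × 15.6
  = 13.1328 + 6.6144
  = 19.7472
  ≈ 19.747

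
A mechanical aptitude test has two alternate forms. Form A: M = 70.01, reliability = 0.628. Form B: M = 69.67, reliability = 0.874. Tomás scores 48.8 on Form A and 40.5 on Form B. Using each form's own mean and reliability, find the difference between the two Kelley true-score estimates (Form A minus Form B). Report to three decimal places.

T̂_A = 0.628(48.8) + 0.372(70.01) = 56.69012
T̂_B = 0.874(40.5) + 0.126(69.67) = 44.17542
T̂_A − T̂_B = 12.51470

12.515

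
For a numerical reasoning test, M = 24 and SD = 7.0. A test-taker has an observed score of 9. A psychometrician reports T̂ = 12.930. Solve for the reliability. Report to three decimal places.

0.738

T̂ = ρX + (1 − ρ)μ  ⇒  T̂ − μ = ρ(X − μ)
ρ = (T̂ − μ)/(X − μ) = (12.930 − 24) / (9 − 24) = -11.070 / -15.0 = 0.73800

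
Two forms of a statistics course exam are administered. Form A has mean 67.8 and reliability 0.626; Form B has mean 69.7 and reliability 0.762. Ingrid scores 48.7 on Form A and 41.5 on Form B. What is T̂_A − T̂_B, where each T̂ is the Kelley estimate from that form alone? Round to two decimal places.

7.63

T̂_A = 0.626(48.7) + 0.374(67.8) = 55.8434
T̂_B = 0.762(41.5) + 0.238(69.7) = 48.2116
T̂_A − T̂_B = 7.6318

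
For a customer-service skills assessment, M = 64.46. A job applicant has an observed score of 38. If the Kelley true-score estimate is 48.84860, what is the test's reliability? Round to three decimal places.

0.590

T̂ = ρX + (1 − ρ)μ  ⇒  T̂ − μ = ρ(X − μ)
ρ = (T̂ − μ)/(X − μ) = (48.84860 − 64.46) / (38 − 64.46) = -15.61140 / -26.46 = 0.59000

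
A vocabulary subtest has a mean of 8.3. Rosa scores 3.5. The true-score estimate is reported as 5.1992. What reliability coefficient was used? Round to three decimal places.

T̂ = ρX + (1 − ρ)μ  ⇒  T̂ − μ = ρ(X − μ)
ρ = (T̂ − μ)/(X − μ) = (5.1992 − 8.3) / (3.5 − 8.3) = -3.1008 / -4.8 = 0.64600

0.646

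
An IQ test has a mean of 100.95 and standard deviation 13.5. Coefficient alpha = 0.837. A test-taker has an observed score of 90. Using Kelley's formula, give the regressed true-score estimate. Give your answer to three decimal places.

Kelley's formula gives T̂ = 0.837·90 + 0.163·100.95 = 75.330 + 16.45485 = 91.7849.

91.785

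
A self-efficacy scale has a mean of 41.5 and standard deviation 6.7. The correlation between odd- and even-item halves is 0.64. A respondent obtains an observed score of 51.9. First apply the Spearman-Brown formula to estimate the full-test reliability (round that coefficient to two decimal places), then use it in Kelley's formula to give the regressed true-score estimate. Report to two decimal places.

Spearman-Brown: ρ = 2r/(1 + r) = 2(0.64)/(1 + 0.64) = 1.280/1.64 = 0.7805 → 0.78
Kelley's formula gives T̂ = 0.78·51.9 + 0.22·41.5 = 40.482 + 9.130 = 49.612.

49.61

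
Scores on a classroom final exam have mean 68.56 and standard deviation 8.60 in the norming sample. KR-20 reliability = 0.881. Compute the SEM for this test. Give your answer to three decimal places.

2.967

SEM = SD · √(1 − ρ) = 8.60 × √0.119 = 8.60 × 0.3450 = 2.9667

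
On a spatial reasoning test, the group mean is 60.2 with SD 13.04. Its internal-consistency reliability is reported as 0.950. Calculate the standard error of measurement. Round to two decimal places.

2.92

SEM = SD · √(1 − ρ) = 13.04 × √0.050 = 13.04 × 0.2236 = 2.916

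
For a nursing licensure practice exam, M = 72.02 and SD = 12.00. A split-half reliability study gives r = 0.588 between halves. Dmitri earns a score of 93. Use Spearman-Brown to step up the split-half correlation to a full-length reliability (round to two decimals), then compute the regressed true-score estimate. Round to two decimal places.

Spearman-Brown: ρ = 2r/(1 + r) = 2(0.588)/(1 + 0.588) = 1.1760/1.588 = 0.7406 → 0.74
Regress the observed score toward the mean by the unreliability: T̂ = 0.74·93 + 0.26·72.02 = 68.82 + 18.7252 = 87.545.

87.55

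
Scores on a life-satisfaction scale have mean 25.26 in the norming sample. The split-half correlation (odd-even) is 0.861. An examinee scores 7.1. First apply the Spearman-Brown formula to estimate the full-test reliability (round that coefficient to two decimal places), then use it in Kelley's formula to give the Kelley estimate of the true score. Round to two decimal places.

Spearman-Brown: ρ = 2r/(1 + r) = 2(0.861)/(1 + 0.861) = 1.7220/1.861 = 0.9253 → 0.93
Kelley's formula gives T̂ = 0.93·7.1 + 0.07·25.26 = 6.603 + 1.7682 = 8.371.

8.37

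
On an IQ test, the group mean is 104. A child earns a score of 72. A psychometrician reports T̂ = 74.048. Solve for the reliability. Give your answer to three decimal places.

0.936

T̂ = ρX + (1 − ρ)μ  ⇒  T̂ − μ = ρ(X − μ)
ρ = (T̂ − μ)/(X − μ) = (74.048 − 104) / (72 − 104) = -29.952 / -32.0 = 0.93600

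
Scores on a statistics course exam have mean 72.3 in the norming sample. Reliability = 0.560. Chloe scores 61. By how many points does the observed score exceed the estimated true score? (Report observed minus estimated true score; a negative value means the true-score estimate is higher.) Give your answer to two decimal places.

-4.97

T̂ = ρX + (1 − ρ)μ
  = 0.560 × 61 + 0.440 × 72.3
  = 34.160 + 31.8120
  = 65.9720
  ≈ 65.972
X − T̂ = 61 − 65.972 = -4.972 → -4.97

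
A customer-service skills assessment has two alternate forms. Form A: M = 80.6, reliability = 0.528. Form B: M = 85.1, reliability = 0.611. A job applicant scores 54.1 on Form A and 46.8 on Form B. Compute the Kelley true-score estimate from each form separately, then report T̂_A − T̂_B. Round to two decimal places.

T̂_A = 0.528(54.1) + 0.472(80.6) = 66.6080
T̂_B = 0.611(46.8) + 0.389(85.1) = 61.6987
T̂_A − T̂_B = 4.9093

4.91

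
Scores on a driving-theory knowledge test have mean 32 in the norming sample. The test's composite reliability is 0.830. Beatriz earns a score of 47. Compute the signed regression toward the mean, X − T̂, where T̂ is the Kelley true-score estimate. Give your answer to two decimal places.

2.55

Kelley's formula gives T̂ = 0.830·47 + 0.170·32 = 39.010 + 5.440 = 44.4500.
X − T̂ = 47 − 44.450 = 2.550 → 2.55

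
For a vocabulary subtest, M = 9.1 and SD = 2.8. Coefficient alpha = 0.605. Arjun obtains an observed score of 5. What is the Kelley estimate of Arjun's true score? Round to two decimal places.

6.62

T̂ = 0.605(5) + 0.395(9.1) = 3.025 + 3.5945 = 6.620 → 6.62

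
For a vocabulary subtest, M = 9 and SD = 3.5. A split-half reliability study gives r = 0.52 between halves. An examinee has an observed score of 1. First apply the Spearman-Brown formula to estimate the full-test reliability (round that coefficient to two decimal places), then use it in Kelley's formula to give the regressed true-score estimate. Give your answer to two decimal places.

3.56

Spearman-Brown: ρ = 2r/(1 + r) = 2(0.52)/(1 + 0.52) = 1.040/1.52 = 0.6842 → 0.68
T̂ = ρX + (1 − ρ)μ
  = 0.68 × 1 + 0.32 × 9
  = 0.68 + 2.88
  = 3.560
  ≈ 3.56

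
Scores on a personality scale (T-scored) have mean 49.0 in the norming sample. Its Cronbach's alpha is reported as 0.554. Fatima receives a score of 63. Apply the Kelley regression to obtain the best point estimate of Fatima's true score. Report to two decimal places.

T̂ = ρX + (1 − ρ)μ
  = 0.554 × 63 + 0.446 × 49.0
  = 34.902 + 21.8540
  = 56.756
  ≈ 56.76

56.76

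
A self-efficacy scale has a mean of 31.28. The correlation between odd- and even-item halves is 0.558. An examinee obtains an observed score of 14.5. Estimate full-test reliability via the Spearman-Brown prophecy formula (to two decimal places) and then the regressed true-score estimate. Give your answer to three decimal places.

19.198

Spearman-Brown: ρ = 2r/(1 + r) = 2(0.558)/(1 + 0.558) = 1.1160/1.558 = 0.7163 → 0.72
T̂ = 0.72(14.5) + 0.28(31.28) = 10.440 + 8.7584 = 19.1984 → 19.198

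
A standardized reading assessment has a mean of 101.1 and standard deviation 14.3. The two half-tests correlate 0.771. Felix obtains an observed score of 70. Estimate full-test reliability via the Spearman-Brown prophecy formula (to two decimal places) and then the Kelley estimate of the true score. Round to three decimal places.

74.043

Spearman-Brown: ρ = 2r/(1 + r) = 2(0.771)/(1 + 0.771) = 1.5420/1.771 = 0.8707 → 0.87
Kelley's formula gives T̂ = 0.87·70 + 0.13·101.1 = 60.90 + 13.143 = 74.0430.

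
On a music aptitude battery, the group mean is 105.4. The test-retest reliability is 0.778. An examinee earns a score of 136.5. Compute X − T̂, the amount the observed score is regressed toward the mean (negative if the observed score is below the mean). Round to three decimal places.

T̂ = ρX + (1 − ρ)μ
  = 0.778 × 136.5 + 0.222 × 105.4
  = 106.1970 + 23.3988
  = 129.59580
  ≈ 129.5958
X − T̂ = 136.5 − 129.5958 = 6.9042 → 6.904

6.904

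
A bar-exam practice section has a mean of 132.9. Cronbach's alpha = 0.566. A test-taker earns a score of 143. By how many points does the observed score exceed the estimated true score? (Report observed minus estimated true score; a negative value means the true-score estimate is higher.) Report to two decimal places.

T̂ = 0.566(143) + 0.434(132.9) = 80.938 + 57.6786 = 138.6166 → 138.617
X − T̂ = 143 − 138.617 = 4.383 → 4.38

4.38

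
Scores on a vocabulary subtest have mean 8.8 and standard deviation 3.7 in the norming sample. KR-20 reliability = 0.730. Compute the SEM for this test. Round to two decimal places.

1.92

SEM = SD · √(1 − ρ) = 3.7 × √0.270 = 3.7 × 0.5196 = 1.923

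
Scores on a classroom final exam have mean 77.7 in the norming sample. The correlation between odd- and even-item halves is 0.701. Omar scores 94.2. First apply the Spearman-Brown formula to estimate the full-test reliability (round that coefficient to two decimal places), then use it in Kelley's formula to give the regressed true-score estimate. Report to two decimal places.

Spearman-Brown: ρ = 2r/(1 + r) = 2(0.701)/(1 + 0.701) = 1.4020/1.701 = 0.8242 → 0.82
T̂ = ρX + (1 − ρ)μ
  = 0.82 × 94.2 + 0.18 × 77.7
  = 77.244 + 13.986
  = 91.230
  ≈ 91.23

91.23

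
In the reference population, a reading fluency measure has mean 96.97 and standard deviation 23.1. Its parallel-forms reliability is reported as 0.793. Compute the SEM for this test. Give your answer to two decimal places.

10.51

SEM = SD · √(1 − ρ) = 23.1 × √0.207 = 23.1 × 0.4550 = 10.510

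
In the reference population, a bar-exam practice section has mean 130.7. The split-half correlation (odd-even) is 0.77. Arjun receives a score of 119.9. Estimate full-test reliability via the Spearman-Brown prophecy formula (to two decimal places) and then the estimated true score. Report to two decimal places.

121.30

Spearman-Brown: ρ = 2r/(1 + r) = 2(0.77)/(1 + 0.77) = 1.540/1.77 = 0.8701 → 0.87
T̂ = ρX + (1 − ρ)μ
  = 0.87 × 119.9 + 0.13 × 130.7
  = 104.313 + 16.991
  = 121.304
  ≈ 121.30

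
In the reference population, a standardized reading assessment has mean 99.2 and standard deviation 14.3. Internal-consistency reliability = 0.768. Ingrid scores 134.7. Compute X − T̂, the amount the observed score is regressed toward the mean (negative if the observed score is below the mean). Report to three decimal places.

Weight the observed score by reliability and the mean by (1 − reliability): T̂ = 0.768·134.7 + 0.232·99.2 = 103.4496 + 23.0144 = 126.46400.
X − T̂ = 134.7 − 126.4640 = 8.2360 → 8.236

8.236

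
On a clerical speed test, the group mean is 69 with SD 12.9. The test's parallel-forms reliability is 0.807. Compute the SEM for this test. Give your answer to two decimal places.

5.67

SEM = SD · √(1 − ρ) = 12.9 × √0.193 = 12.9 × 0.4393 = 5.667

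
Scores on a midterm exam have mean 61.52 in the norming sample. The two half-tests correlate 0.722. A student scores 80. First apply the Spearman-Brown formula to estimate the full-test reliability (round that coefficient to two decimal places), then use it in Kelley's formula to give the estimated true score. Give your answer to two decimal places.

77.04

Spearman-Brown: ρ = 2r/(1 + r) = 2(0.722)/(1 + 0.722) = 1.4440/1.722 = 0.8386 → 0.84
T̂ = ρX + (1 − ρ)μ
  = 0.84 × 80 + 0.16 × 61.52
  = 67.20 + 9.8432
  = 77.043
  ≈ 77.04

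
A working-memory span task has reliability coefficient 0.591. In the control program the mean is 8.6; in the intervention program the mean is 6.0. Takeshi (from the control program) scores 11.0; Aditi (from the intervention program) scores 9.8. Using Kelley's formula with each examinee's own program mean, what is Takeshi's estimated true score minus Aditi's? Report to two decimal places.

T̂_Takeshi = 0.591(11.0) + 0.409(8.6) = 10.0184
T̂_Aditi = 0.591(9.8) + 0.409(6.0) = 8.2458
Difference = 10.0184 − 8.2458 = 1.7726

1.77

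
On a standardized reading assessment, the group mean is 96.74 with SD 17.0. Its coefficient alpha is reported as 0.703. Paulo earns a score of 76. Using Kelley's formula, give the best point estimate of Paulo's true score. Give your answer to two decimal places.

T̂ = ρX + (1 − ρ)μ
  = 0.703 × 76 + 0.297 × 96.74
  = 53.428 + 28.73178
  = 82.160
  ≈ 82.16

82.16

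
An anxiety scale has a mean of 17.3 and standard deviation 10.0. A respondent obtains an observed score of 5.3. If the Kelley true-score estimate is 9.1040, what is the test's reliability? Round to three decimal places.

T̂ = ρX + (1 − ρ)μ  ⇒  T̂ − μ = ρ(X − μ)
ρ = (T̂ − μ)/(X − μ) = (9.1040 − 17.3) / (5.3 − 17.3) = -8.1960 / -12.0 = 0.68300

0.683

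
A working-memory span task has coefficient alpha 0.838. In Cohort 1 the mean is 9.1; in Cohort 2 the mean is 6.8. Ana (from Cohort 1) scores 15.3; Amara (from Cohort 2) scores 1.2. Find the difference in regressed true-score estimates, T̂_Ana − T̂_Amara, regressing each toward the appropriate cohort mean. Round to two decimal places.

12.19

T̂_Ana = 0.838(15.3) + 0.162(9.1) = 14.2956
T̂_Amara = 0.838(1.2) + 0.162(6.8) = 2.1072
Difference = 14.2956 − 2.1072 = 12.1884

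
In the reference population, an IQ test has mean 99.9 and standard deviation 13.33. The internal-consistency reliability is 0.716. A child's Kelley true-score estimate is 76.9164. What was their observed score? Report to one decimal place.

T̂ = ρX + (1 − ρ)μ  ⇒  X = (T̂ − (1 − ρ)μ) / ρ
X = (76.9164 − 0.284 × 99.9) / 0.716 = (76.9164 − 28.3716) / 0.716 = 48.5448 / 0.716 = 67.800

67.8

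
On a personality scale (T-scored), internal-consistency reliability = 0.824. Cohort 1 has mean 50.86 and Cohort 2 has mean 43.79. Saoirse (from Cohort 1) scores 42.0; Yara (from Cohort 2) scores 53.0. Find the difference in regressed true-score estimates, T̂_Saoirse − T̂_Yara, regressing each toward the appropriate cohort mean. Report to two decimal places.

-7.82

T̂_Saoirse = 0.824(42.0) + 0.176(50.86) = 43.5594
T̂_Yara = 0.824(53.0) + 0.176(43.79) = 51.3790
Difference = 43.5594 − 51.3790 = -7.8197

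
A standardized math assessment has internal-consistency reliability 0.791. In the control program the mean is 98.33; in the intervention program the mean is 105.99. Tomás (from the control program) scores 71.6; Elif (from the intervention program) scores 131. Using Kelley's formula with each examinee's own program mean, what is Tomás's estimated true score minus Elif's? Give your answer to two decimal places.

T̂_Tomás = 0.791(71.6) + 0.209(98.33) = 77.1866
T̂_Elif = 0.791(131) + 0.209(105.99) = 125.7729
Difference = 77.1866 − 125.7729 = -48.5863

-48.59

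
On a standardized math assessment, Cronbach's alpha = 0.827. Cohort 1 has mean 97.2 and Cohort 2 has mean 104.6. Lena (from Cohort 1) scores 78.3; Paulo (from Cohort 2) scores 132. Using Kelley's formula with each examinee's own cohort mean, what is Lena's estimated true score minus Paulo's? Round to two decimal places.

T̂_Lena = 0.827(78.3) + 0.173(97.2) = 81.5697
T̂_Paulo = 0.827(132) + 0.173(104.6) = 127.2598
Difference = 81.5697 − 127.2598 = -45.6901

-45.69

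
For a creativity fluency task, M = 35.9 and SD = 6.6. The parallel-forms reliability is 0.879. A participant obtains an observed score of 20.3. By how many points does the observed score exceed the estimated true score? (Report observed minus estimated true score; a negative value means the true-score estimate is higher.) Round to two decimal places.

T̂ = ρX + (1 − ρ)μ
  = 0.879 × 20.3 + 0.121 × 35.9
  = 17.8437 + 4.3439
  = 22.1876
  ≈ 22.188
X − T̂ = 20.3 − 22.188 = -1.888 → -1.89

-1.89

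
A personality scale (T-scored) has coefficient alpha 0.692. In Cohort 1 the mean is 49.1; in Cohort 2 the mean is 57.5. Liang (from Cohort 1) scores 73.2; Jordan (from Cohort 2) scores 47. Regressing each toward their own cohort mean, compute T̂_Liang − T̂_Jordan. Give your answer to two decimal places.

15.54

T̂_Liang = 0.692(73.2) + 0.308(49.1) = 65.7772
T̂_Jordan = 0.692(47) + 0.308(57.5) = 50.2340
Difference = 65.7772 − 50.2340 = 15.5432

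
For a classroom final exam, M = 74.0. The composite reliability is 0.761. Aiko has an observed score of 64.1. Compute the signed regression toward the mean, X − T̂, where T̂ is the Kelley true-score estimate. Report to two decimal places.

-2.37

T̂ = ρX + (1 − ρ)μ
  = 0.761 × 64.1 + 0.239 × 74.0
  = 48.7801 + 17.6860
  = 66.4661
  ≈ 66.466
X − T̂ = 64.1 − 66.466 = -2.366 → -2.37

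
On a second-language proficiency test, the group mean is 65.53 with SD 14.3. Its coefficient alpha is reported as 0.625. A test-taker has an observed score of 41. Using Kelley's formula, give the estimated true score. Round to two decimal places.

T̂ = ρX + (1 − ρ)μ
  = 0.625 × 41 + 0.375 × 65.53
  = 25.625 + 24.57375
  = 50.199
  ≈ 50.20

50.20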